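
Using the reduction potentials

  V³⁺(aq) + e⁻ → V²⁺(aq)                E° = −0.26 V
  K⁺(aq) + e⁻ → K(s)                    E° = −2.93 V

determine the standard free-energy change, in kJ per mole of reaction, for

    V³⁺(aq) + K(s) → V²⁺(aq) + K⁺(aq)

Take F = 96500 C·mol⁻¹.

−258 kJ/mol

In the reaction as written V³⁺(aq) is reduced, so the V³⁺/V²⁺ couple is the cathode and K⁺/K is the anode.
E°cell = −0.26 − (−2.93) = +2.67 V; balancing electrons gives n = 1.
ΔG° = −nFE°cell = −(1)(96500)(+2.67) J/mol = −258 kJ/mol.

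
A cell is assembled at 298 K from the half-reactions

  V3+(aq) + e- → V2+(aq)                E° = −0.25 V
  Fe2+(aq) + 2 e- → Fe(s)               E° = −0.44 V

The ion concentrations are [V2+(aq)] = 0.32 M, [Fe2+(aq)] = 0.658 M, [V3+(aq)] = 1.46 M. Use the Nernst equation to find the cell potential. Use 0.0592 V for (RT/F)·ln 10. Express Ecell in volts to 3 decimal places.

V³⁺/V²⁺ is reduced (cathode, E° = −0.25 V) and Fe²⁺/Fe is oxidized (anode).
E°cell = E°cat − E°an = −0.25 − (−0.44) = +0.19 V; n = 2.
The balanced reaction is 2 V3+(aq) + Fe(s) → 2 V2+(aq) + Fe2+(aq), so Q = ([V2+(aq)]^2·[Fe2+(aq)]) / [V3+(aq)]^2 = 0.0316 and log Q = −1.500.
By the Nernst equation, E = +0.19 − (0.0592/2)·(−1.500) = +0.234 V.

+0.234 V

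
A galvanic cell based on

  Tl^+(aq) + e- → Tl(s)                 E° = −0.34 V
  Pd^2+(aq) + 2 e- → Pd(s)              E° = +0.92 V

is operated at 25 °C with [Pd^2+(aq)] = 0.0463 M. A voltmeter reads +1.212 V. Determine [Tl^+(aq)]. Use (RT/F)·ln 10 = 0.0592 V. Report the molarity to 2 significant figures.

With Pd²⁺/Pd at the cathode and Tl⁺/Tl at the anode, E°cell = +0.92 − (−0.34) = +1.26 V (n = 2).
Rearranging E = E° − (0.0592/n)·log Q gives log Q = 2(+1.26 − (+1.212))/0.0592 = 1.622.
For Pd^2+(aq) + 2 Tl(s) → Pd(s) + 2 Tl^+(aq), the reaction quotient is Q = [Tl^+(aq)]^2 / [Pd^2+(aq)].
Isolating [Tl^+(aq)] in Q = 10^{1.622} yields log [Tl^+(aq)] = 0.144, i.e. 1.4 M.

1.4 M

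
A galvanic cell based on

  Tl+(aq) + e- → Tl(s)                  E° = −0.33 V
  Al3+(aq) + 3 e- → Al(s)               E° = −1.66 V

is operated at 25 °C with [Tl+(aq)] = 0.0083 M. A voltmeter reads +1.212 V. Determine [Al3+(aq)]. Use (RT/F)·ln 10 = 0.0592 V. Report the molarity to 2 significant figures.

0.55 M

The Tl⁺/Tl couple has the larger reduction potential, so it is the cathode: E°cell = −0.33 − (−1.66) = +1.33 V and n = 3.
From the Nernst equation, log Q = n(E° − E)/0.0592 = 3·(+1.33 − (+1.212))/0.0592 = 5.980.
Balancing electrons gives 3 Tl+(aq) + Al(s) → 3 Tl(s) + Al3+(aq); thus Q = [Al3+(aq)] / [Tl+(aq)]^3.
Substituting the known concentrations and solving, log [Al3+(aq)] = −0.263 and [Al3+(aq)] = 0.55 M.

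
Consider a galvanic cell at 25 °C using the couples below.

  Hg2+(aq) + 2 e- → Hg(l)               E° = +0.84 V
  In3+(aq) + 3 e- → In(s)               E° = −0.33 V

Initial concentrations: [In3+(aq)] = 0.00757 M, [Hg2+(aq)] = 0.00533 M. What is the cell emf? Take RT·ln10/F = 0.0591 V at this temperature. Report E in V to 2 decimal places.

The Hg²⁺/Hg couple has the more positive E°, so it is the cathode; In³⁺/In is the anode.
E°cell = +0.84 − (−0.33) = +1.17 V, with n = 6 electrons transferred.
The balanced reaction is 3 Hg2+(aq) + 2 In(s) → 3 Hg(l) + 2 In3+(aq), so Q = [In3+(aq)]^2 / [Hg2+(aq)]^3 = 378 and log Q = 2.578.
Applying E = E° − (RT ln10/nF)·log Q gives +1.17 − (0.0591/6)(2.578) = +1.14 V.

+1.14 V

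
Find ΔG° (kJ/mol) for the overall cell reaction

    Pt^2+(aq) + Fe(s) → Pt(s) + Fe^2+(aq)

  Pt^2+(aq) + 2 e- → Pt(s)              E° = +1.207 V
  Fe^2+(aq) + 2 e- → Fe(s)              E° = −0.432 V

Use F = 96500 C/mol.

In the reaction as written Pt^2+(aq) is reduced, so the Pt²⁺/Pt couple is the cathode and Fe²⁺/Fe is the anode.
E°cell = +1.207 − (−0.432) = +1.639 V; balancing electrons gives n = 2.
ΔG° = −nFE°cell = −(2)(96500)(+1.639) J/mol = −316 kJ/mol.

−316 kJ/mol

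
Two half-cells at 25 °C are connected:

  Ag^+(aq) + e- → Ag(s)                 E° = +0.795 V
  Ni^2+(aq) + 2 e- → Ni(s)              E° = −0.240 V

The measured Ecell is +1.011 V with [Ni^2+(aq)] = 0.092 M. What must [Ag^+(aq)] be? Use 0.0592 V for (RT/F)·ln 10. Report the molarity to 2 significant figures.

With Ag⁺/Ag at the cathode and Ni²⁺/Ni at the anode, E°cell = +0.795 − (−0.240) = +1.035 V (n = 2).
Since E = E° − (0.0592/n)·log Q, log Q = n(E° − E)/0.0592 = 0.811.
Balancing electrons gives 2 Ag^+(aq) + Ni(s) → 2 Ag(s) + Ni^2+(aq); thus Q = [Ni^2+(aq)] / [Ag^+(aq)]^2.
Substituting the known concentrations and solving, log [Ag^+(aq)] = −0.924 and [Ag^+(aq)] = 0.12 M.

0.12 M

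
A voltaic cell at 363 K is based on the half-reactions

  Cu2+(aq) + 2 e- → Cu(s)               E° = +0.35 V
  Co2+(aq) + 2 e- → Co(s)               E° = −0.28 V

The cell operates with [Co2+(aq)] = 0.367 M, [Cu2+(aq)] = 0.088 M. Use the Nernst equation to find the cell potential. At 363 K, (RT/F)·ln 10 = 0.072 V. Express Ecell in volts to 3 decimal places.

+0.608 V

Cu²⁺/Cu is reduced (cathode, E° = +0.35 V) and Co²⁺/Co is oxidized (anode).
E°cell = +0.35 − (−0.28) = +0.63 V, with n = 2 electrons transferred.
The balanced reaction is Cu2+(aq) + Co(s) → Cu(s) + Co2+(aq), so Q = [Co2+(aq)] / [Cu2+(aq)] = 4.17 and log Q = 0.620.
By the Nernst equation, E = +0.63 − (0.072/2)·(0.620) = +0.608 V.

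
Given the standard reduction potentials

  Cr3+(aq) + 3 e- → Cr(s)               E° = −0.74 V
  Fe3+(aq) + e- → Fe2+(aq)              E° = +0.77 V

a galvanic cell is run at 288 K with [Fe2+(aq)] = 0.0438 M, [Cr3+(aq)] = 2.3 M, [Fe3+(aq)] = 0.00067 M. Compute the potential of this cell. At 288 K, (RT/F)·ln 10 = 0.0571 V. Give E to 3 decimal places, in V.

The Fe³⁺/Fe²⁺ couple has the more positive E°, so it is the cathode; Cr³⁺/Cr is the anode.
E°cell = E°cat − E°an = +0.77 − (−0.74) = +1.51 V; n = 3.
The balanced reaction is 3 Fe3+(aq) + Cr(s) → 3 Fe2+(aq) + Cr3+(aq), so Q = ([Fe2+(aq)]^3·[Cr3+(aq)]) / [Fe3+(aq)]^3 = 6.43×10^5 and log Q = 5.808.
By the Nernst equation, E = +1.51 − (0.0571/3)·(5.808) = +1.399 V.

+1.399 V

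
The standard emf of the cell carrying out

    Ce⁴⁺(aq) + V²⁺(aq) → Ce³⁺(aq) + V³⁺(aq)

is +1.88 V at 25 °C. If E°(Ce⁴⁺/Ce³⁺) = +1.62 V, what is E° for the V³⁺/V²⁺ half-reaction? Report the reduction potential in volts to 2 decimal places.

In the reaction as written the Ce⁴⁺/Ce³⁺ couple is reduced (cathode) and V³⁺/V²⁺ is oxidized (anode), so E°cell = E°(Ce⁴⁺/Ce³⁺) − E°(V³⁺/V²⁺).
E°(V³⁺/V²⁺) = E°(cathode) − E°cell = +1.62 − (+1.88) = −0.26 V.

−0.26 V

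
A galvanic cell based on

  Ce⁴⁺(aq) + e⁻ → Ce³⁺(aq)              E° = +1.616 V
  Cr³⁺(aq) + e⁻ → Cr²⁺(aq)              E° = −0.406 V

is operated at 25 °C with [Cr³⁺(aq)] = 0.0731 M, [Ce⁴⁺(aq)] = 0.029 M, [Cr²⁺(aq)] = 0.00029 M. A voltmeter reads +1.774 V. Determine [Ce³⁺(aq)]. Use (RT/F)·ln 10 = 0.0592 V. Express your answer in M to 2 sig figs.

1.8 M

Ce⁴⁺/Ce³⁺ is the cathode (higher E°); E°cell = +1.616 − (−0.406) = +2.022 V with n = 1.
From the Nernst equation, log Q = n(E° − E)/0.0592 = 1·(+2.022 − (+1.774))/0.0592 = 4.189.
The balanced reaction is Ce⁴⁺(aq) + Cr²⁺(aq) → Ce³⁺(aq) + Cr³⁺(aq), so Q = ([Ce³⁺(aq)]·[Cr³⁺(aq)]) / ([Ce⁴⁺(aq)]·[Cr²⁺(aq)]).
Isolating [Ce³⁺(aq)] in Q = 10^{4.189} yields log [Ce³⁺(aq)] = 0.250, i.e. 1.8 M.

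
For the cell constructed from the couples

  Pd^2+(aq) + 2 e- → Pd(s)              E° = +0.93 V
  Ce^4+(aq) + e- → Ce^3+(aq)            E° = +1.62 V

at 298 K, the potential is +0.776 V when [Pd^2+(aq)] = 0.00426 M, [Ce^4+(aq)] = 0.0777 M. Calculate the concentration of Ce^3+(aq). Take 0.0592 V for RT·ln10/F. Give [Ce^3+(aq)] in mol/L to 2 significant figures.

The Ce⁴⁺/Ce³⁺ couple has the larger reduction potential, so it is the cathode: E°cell = +1.62 − (+0.93) = +0.69 V and n = 2.
From the Nernst equation, log Q = n(E° − E)/0.0592 = 2·(+0.69 − (+0.776))/0.0592 = −2.905.
The balanced reaction is 2 Ce^4+(aq) + Pd(s) → 2 Ce^3+(aq) + Pd^2+(aq), so Q = ([Ce^3+(aq)]^2·[Pd^2+(aq)]) / [Ce^4+(aq)]^2.
Substituting the known concentrations and solving, log [Ce^3+(aq)] = −1.377 and [Ce^3+(aq)] = 0.042 M.

0.042 M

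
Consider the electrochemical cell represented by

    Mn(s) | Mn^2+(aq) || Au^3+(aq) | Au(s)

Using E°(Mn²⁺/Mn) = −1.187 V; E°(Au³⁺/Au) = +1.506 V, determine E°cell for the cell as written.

By convention the left-hand electrode in cell notation is the anode (oxidation) and the right-hand electrode is the cathode (reduction).
E°cell = E°(right) − E°(left) = +1.506 − (−1.187) = +2.693 V.

+2.693 V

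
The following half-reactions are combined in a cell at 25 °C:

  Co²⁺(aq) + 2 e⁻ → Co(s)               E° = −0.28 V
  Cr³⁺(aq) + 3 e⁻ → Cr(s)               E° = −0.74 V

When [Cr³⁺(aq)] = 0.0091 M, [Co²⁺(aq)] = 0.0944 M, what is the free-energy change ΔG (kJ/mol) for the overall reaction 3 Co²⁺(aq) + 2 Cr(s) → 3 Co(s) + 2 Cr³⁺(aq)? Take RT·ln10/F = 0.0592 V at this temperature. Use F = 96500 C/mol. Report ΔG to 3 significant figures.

−272 kJ/mol

The standard cell potential is −0.28 − (−0.74) = +0.46 V, with n = 6 electrons in the balanced equation.
Q = [Cr³⁺(aq)]^2 / [Co²⁺(aq)]^3 = 0.0984, so log Q = −1.007 and E = +0.46 − (0.0592/6)(−1.007) = +0.4699 V.
ΔG = −nFE = −(6)(96500)(+0.4699) J/mol = −272 kJ/mol.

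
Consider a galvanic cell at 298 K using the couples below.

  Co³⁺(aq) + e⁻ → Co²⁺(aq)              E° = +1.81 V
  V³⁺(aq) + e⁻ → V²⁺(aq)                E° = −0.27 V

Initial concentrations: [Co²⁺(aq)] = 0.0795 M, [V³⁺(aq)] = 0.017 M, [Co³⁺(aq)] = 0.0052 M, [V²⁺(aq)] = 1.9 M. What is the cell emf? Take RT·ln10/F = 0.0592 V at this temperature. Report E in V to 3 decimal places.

+2.131 V

Co³⁺/Co²⁺ is reduced (cathode, E° = +1.81 V) and V³⁺/V²⁺ is oxidized (anode).
The standard potential is +1.81 − (−0.27) = +2.08 V and the balanced reaction transfers n = 1 electron.
The balanced reaction is Co³⁺(aq) + V²⁺(aq) → Co²⁺(aq) + V³⁺(aq), so Q = ([Co²⁺(aq)]·[V³⁺(aq)]) / ([Co³⁺(aq)]·[V²⁺(aq)]) = 0.137 and log Q = −0.864.
Applying E = E° − (RT ln10/nF)·log Q gives +2.08 − (0.0592/1)(−0.864) = +2.131 V.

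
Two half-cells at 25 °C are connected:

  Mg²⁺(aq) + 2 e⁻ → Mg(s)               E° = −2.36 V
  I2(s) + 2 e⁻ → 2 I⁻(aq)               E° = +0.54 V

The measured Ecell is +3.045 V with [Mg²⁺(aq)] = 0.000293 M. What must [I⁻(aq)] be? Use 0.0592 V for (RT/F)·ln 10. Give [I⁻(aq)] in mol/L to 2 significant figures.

0.21 M

The I₂/I⁻ couple has the larger reduction potential, so it is the cathode: E°cell = +0.54 − (−2.36) = +2.90 V and n = 2.
Rearranging E = E° − (0.0592/n)·log Q gives log Q = 2(+2.90 − (+3.045))/0.0592 = −4.899.
For I2(s) + Mg(s) → 2 I⁻(aq) + Mg²⁺(aq), the reaction quotient is Q = [I⁻(aq)]^2·[Mg²⁺(aq)].
Substituting the known concentrations and solving, log [I⁻(aq)] = −0.683 and [I⁻(aq)] = 0.21 M.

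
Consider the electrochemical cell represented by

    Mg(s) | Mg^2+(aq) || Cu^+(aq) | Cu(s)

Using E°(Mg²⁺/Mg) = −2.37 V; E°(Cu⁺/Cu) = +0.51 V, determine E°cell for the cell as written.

+2.88 V

By convention the left-hand electrode in cell notation is the anode (oxidation) and the right-hand electrode is the cathode (reduction).
E°cell = E°(right) − E°(left) = +0.51 − (−2.37) = +2.88 V.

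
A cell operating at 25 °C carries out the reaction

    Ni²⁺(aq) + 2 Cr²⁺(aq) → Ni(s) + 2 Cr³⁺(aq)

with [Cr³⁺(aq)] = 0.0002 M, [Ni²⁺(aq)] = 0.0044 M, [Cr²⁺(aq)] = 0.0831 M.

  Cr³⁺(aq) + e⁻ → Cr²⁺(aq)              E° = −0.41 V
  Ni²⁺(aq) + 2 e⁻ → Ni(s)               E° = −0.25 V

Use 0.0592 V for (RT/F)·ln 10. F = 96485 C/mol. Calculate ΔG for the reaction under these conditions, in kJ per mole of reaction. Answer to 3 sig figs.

−47.3 kJ/mol

E°cell = −0.25 − (−0.41) = +0.16 V; the balanced reaction transfers n = 2 electrons.
The reaction quotient is [Cr³⁺(aq)]^2 / ([Ni²⁺(aq)]·[Cr²⁺(aq)]^2) = 0.00132; by Nernst, E = +0.16 − (0.0592/2)(−2.881) = +0.2453 V.
ΔG = −nFE = −(2)(96485)(+0.2453) J/mol = −47.3 kJ/mol.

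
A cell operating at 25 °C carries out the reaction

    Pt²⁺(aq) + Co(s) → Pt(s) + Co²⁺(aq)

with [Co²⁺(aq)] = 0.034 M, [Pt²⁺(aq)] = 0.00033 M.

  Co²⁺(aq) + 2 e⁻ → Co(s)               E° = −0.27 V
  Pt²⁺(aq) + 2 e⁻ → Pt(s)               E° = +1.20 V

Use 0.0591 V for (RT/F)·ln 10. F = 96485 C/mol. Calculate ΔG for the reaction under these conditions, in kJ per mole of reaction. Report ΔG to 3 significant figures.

The standard cell potential is +1.20 − (−0.27) = +1.47 V, with n = 2 electrons in the balanced equation.
Here Q = [Co²⁺(aq)] / [Pt²⁺(aq)] = 103 (log Q = 2.013), giving E = +1.47 − (0.0591/2)·(2.013) = +1.4105 V.
Then ΔG = −nFE = −2 × 96485 × +1.4105 J/mol = −272 kJ/mol.

−272 kJ/mol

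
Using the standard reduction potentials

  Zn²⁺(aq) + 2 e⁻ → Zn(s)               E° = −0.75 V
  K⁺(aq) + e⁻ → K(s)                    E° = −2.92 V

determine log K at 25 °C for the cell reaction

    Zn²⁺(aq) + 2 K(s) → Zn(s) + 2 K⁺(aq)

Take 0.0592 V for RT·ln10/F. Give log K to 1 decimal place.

log K = 73.3

The Zn²⁺/Zn couple is reduced (cathode); E°cell = −0.75 − (−2.92) = +2.17 V with n = 2.
At equilibrium E = 0, so log K = nE°cell / 0.0592 = (2)(+2.17) / 0.0592 = 73.3.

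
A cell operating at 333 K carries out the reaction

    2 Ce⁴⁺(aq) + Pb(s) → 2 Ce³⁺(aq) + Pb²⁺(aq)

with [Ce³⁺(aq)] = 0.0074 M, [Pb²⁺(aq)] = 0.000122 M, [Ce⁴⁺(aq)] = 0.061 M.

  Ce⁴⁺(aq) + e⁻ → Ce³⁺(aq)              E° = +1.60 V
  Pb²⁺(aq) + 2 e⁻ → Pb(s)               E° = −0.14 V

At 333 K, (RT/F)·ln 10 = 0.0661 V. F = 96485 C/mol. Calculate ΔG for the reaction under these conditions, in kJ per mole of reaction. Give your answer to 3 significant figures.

−372 kJ/mol

E°cell = +1.60 − (−0.14) = +1.74 V; the balanced reaction transfers n = 2 electrons.
Q = ([Ce³⁺(aq)]^2·[Pb²⁺(aq)]) / [Ce⁴⁺(aq)]^2 = 1.8×10^−6, so log Q = −5.746 and E = +1.74 − (0.0661/2)(−5.746) = +1.9299 V.
Then ΔG = −nFE = −2 × 96485 × +1.9299 J/mol = −372 kJ/mol.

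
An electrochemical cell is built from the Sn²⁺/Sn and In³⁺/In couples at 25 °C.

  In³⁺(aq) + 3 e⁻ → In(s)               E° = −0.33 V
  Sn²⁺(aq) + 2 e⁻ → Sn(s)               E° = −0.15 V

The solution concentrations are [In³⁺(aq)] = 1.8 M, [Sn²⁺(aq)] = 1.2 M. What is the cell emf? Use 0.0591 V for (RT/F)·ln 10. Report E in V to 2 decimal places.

+0.18 V

Sn²⁺/Sn is reduced (cathode, E° = −0.15 V) and In³⁺/In is oxidized (anode).
E°cell = −0.15 − (−0.33) = +0.18 V, with n = 6 electrons transferred.
The balanced reaction is 3 Sn²⁺(aq) + 2 In(s) → 3 Sn(s) + 2 In³⁺(aq), so Q = [In³⁺(aq)]^2 / [Sn²⁺(aq)]^3 = 1.88 and log Q = 0.273.
Applying E = E° − (RT ln10/nF)·log Q gives +0.18 − (0.0591/6)(0.273) = +0.18 V.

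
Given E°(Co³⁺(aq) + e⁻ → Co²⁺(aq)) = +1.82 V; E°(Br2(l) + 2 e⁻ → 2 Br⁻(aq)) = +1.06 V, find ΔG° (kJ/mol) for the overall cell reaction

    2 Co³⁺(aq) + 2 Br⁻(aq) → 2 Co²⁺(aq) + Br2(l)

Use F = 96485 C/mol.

In the reaction as written Co³⁺(aq) is reduced, so the Co³⁺/Co²⁺ couple is the cathode and Br₂/Br⁻ is the anode.
E°cell = +1.82 − (+1.06) = +0.76 V; balancing electrons gives n = 2.
ΔG° = −nFE°cell = −(2)(96485)(+0.76) J/mol = −147 kJ/mol.

−147 kJ/mol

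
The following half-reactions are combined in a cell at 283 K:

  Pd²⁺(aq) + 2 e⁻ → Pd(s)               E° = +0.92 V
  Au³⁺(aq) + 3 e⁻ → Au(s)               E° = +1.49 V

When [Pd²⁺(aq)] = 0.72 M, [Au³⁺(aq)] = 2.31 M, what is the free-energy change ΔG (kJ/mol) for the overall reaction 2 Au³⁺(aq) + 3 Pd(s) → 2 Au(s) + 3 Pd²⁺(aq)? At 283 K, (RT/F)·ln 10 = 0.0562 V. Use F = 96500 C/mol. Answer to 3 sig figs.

−336 kJ/mol

E°cell = +1.49 − (+0.92) = +0.57 V; the balanced reaction transfers n = 6 electrons.
Here Q = [Pd²⁺(aq)]^3 / [Au³⁺(aq)]^2 = 0.0699 (log Q = −1.155), giving E = +0.57 − (0.0562/6)·(−1.155) = +0.5808 V.
ΔG = −nFE = −(6)(96500)(+0.5808) J/mol = −336 kJ/mol.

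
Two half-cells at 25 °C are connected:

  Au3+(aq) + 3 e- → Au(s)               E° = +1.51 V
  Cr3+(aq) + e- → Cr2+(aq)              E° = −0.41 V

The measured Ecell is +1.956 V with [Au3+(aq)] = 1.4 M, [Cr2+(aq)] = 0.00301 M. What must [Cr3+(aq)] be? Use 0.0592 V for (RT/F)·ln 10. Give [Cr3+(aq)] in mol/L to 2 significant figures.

With Au³⁺/Au at the cathode and Cr³⁺/Cr²⁺ at the anode, E°cell = +1.51 − (−0.41) = +1.92 V (n = 3).
From the Nernst equation, log Q = n(E° − E)/0.0592 = 3·(+1.92 − (+1.956))/0.0592 = −1.824.
Balancing electrons gives Au3+(aq) + 3 Cr2+(aq) → Au(s) + 3 Cr3+(aq); thus Q = [Cr3+(aq)]^3 / ([Au3+(aq)]·[Cr2+(aq)]^3).
Solving for the unknown gives log [Cr3+(aq)] = −3.081, so [Cr3+(aq)] ≈ 0.00083 M.

0.00083 M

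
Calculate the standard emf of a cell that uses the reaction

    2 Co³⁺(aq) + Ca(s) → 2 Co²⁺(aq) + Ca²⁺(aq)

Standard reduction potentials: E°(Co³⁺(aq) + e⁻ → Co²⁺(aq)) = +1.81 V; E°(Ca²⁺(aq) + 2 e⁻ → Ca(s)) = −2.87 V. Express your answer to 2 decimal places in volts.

+4.68 V

Co³⁺(aq) gains electrons, so the Co³⁺/Co²⁺ couple is the cathode; the Ca²⁺/Ca couple is the anode.
E°cell = E°(cathode) − E°(anode) = +1.81 − (−2.87) = +4.68 V.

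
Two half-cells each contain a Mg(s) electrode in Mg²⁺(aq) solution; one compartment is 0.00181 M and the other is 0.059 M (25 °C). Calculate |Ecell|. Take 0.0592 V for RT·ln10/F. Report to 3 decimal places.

0.045 V

For a concentration cell E°cell = 0, since both electrodes use the same couple.
The compartment with the higher Mg²⁺(aq) concentration (0.059 M) acts as the cathode; ions are reduced there and produced at the dilute (0.00181 M) anode.
With n = 2, Ecell = −(0.0592/2)·log([dilute]/[conc]) = −(0.0592/2)·log(0.00181/0.059) = +0.045 V.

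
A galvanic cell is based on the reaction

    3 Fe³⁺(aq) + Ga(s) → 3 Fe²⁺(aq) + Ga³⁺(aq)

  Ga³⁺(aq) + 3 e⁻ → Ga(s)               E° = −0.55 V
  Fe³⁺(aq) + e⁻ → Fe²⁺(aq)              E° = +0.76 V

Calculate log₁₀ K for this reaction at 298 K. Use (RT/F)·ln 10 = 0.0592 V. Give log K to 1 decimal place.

log K = 66.4

The Fe³⁺/Fe²⁺ couple is reduced (cathode); E°cell = +0.76 − (−0.55) = +1.31 V with n = 3.
At equilibrium E = 0, so log K = nE°cell / 0.0592 = (3)(+1.31) / 0.0592 = 66.4.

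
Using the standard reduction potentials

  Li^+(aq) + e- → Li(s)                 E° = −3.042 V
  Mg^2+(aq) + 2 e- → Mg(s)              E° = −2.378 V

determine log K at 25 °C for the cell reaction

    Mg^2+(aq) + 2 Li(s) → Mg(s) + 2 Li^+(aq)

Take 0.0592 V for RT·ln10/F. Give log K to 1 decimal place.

The Mg²⁺/Mg couple is reduced (cathode); E°cell = −2.378 − (−3.042) = +0.664 V with n = 2.
At equilibrium E = 0, so log K = nE°cell / 0.0592 = (2)(+0.664) / 0.0592 = 22.4.

log K = 22.4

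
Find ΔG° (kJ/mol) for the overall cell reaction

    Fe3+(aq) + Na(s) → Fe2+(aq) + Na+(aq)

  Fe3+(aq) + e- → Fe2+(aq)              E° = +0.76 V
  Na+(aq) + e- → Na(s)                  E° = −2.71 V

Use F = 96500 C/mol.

−335 kJ/mol

In the reaction as written Fe3+(aq) is reduced, so the Fe³⁺/Fe²⁺ couple is the cathode and Na⁺/Na is the anode.
E°cell = +0.76 − (−2.71) = +3.47 V; balancing electrons gives n = 1.
ΔG° = −nFE°cell = −(1)(96500)(+3.47) J/mol = −335 kJ/mol.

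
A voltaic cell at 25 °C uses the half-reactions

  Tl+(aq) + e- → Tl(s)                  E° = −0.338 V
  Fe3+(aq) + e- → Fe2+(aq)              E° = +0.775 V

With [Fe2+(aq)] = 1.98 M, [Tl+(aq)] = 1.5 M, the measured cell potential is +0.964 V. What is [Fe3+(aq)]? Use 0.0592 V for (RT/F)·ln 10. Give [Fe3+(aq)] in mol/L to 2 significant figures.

0.0090 M

With Fe³⁺/Fe²⁺ at the cathode and Tl⁺/Tl at the anode, E°cell = +0.775 − (−0.338) = +1.113 V (n = 1).
Since E = E° − (0.0592/n)·log Q, log Q = n(E° − E)/0.0592 = 2.517.
The balanced reaction is Fe3+(aq) + Tl(s) → Fe2+(aq) + Tl+(aq), so Q = ([Fe2+(aq)]·[Tl+(aq)]) / [Fe3+(aq)].
Substituting the known concentrations and solving, log [Fe3+(aq)] = −2.044 and [Fe3+(aq)] = 0.0090 M.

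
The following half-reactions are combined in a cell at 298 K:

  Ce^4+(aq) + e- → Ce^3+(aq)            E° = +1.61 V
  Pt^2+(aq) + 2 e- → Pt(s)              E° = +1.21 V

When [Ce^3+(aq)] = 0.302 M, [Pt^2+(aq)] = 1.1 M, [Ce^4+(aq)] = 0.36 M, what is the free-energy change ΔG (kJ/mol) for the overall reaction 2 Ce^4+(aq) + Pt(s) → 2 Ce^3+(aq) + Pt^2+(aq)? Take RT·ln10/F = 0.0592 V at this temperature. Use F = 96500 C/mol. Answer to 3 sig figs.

−77.8 kJ/mol

E°cell = +1.61 − (+1.21) = +0.40 V; the balanced reaction transfers n = 2 electrons.
Here Q = ([Ce^3+(aq)]^2·[Pt^2+(aq)]) / [Ce^4+(aq)]^2 = 0.774 (log Q = −0.111), giving E = +0.40 − (0.0592/2)·(−0.111) = +0.4033 V.
ΔG = −nFE = −(2)(96500)(+0.4033) J/mol = −77.8 kJ/mol.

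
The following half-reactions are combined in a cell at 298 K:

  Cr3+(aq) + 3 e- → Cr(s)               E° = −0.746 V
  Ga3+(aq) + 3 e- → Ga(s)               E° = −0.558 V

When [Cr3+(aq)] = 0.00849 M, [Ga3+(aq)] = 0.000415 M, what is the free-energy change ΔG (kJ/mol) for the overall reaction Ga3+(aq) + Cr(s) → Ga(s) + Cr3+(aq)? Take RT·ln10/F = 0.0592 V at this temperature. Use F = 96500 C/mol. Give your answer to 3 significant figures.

−46.9 kJ/mol

With Ga³⁺/Ga reduced at the cathode, E°cell = −0.558 − (−0.746) = +0.188 V and n = 3.
Q = [Cr3+(aq)] / [Ga3+(aq)] = 20.5, so log Q = 1.311 and E = +0.188 − (0.0592/3)(1.311) = +0.1621 V.
Finally ΔG = −nFE = −(3)(96500 C/mol)(+0.1621 V) = −46.9 kJ/mol.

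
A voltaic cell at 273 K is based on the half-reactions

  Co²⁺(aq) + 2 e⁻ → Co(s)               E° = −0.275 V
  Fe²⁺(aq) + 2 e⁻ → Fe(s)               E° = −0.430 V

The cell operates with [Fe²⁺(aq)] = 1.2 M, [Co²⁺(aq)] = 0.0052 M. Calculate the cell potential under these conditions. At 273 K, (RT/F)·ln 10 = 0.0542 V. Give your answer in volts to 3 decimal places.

Co²⁺/Co is reduced (cathode, E° = −0.275 V) and Fe²⁺/Fe is oxidized (anode).
The standard potential is −0.275 − (−0.430) = +0.155 V and the balanced reaction transfers n = 2 electrons.
Balancing gives Co²⁺(aq) + Fe(s) → Co(s) + Fe²⁺(aq); hence Q = [Fe²⁺(aq)] / [Co²⁺(aq)] = 231 (log Q = 2.363).
E = E° − (0.0542/n)·log Q = +0.155 − (0.0542/2)(2.363) = +0.091 V.

+0.091 V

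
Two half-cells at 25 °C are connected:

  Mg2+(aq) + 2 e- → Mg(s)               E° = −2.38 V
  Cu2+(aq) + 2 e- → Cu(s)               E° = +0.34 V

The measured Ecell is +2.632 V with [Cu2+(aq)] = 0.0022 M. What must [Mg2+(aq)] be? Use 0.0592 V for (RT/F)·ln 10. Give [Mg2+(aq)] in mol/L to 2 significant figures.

2.1 M

The Cu²⁺/Cu couple has the larger reduction potential, so it is the cathode: E°cell = +0.34 − (−2.38) = +2.72 V and n = 2.
Since E = E° − (0.0592/n)·log Q, log Q = n(E° − E)/0.0592 = 2.973.
The balanced reaction is Cu2+(aq) + Mg(s) → Cu(s) + Mg2+(aq), so Q = [Mg2+(aq)] / [Cu2+(aq)].
Isolating [Mg2+(aq)] in Q = 10^{2.973} yields log [Mg2+(aq)] = 0.315, i.e. 2.1 M.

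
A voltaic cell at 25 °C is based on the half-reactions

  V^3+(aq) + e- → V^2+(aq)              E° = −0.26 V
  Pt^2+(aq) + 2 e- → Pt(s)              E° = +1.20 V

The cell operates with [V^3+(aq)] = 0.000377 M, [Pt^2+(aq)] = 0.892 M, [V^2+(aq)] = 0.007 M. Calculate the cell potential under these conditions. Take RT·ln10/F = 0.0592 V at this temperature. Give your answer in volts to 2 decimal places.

+1.53 V

Pt²⁺/Pt is reduced (cathode, E° = +1.20 V) and V³⁺/V²⁺ is oxidized (anode).
E°cell = E°cat − E°an = +1.20 − (−0.26) = +1.46 V; n = 2.
The balanced reaction is Pt^2+(aq) + 2 V^2+(aq) → Pt(s) + 2 V^3+(aq), so Q = [V^3+(aq)]^2 / ([Pt^2+(aq)]·[V^2+(aq)]^2) = 0.00325 and log Q = −2.488.
Applying E = E° − (RT ln10/nF)·log Q gives +1.46 − (0.0592/2)(−2.488) = +1.53 V.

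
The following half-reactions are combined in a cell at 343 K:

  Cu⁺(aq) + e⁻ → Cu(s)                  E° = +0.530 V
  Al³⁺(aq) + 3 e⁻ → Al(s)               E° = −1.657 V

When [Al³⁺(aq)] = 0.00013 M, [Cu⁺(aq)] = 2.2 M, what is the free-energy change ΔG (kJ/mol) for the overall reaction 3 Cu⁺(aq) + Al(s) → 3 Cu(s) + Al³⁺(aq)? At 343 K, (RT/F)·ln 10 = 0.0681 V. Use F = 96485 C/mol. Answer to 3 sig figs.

−665 kJ/mol

The standard cell potential is +0.530 − (−1.657) = +2.187 V, with n = 3 electrons in the balanced equation.
Q = [Al³⁺(aq)] / [Cu⁺(aq)]^3 = 1.22×10^−5, so log Q = −4.913 and E = +2.187 − (0.0681/3)(−4.913) = +2.2985 V.
ΔG = −nFE = −(3)(96485)(+2.2985) J/mol = −665 kJ/mol.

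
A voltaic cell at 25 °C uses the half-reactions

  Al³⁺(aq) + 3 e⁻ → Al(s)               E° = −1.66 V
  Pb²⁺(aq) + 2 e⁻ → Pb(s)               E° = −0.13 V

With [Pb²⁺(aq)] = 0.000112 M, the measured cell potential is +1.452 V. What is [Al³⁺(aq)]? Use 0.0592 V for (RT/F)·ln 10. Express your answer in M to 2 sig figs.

0.011 M

The Pb²⁺/Pb couple has the larger reduction potential, so it is the cathode: E°cell = −0.13 − (−1.66) = +1.53 V and n = 6.
Since E = E° − (0.0592/n)·log Q, log Q = n(E° − E)/0.0592 = 7.905.
The balanced reaction is 3 Pb²⁺(aq) + 2 Al(s) → 3 Pb(s) + 2 Al³⁺(aq), so Q = [Al³⁺(aq)]^2 / [Pb²⁺(aq)]^3.
Isolating [Al³⁺(aq)] in Q = 10^{7.905} yields log [Al³⁺(aq)] = −1.974, i.e. 0.011 M.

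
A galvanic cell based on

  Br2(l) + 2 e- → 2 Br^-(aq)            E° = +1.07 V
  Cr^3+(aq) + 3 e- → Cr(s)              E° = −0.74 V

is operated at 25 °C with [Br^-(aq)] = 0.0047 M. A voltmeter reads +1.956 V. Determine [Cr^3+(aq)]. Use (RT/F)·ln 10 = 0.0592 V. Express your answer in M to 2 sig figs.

The Br₂/Br⁻ couple has the larger reduction potential, so it is the cathode: E°cell = +1.07 − (−0.74) = +1.81 V and n = 6.
Rearranging E = E° − (0.0592/n)·log Q gives log Q = 6(+1.81 − (+1.956))/0.0592 = −14.797.
The balanced reaction is 3 Br2(l) + 2 Cr(s) → 6 Br^-(aq) + 2 Cr^3+(aq), so Q = [Br^-(aq)]^6·[Cr^3+(aq)]^2.
Solving for the unknown gives log [Cr^3+(aq)] = −0.415, so [Cr^3+(aq)] ≈ 0.38 M.

0.38 M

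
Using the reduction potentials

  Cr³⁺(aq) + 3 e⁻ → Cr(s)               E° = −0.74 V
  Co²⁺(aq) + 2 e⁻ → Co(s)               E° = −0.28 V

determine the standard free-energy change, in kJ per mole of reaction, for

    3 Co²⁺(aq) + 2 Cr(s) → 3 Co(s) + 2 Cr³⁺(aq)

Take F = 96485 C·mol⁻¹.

−266 kJ/mol

In the reaction as written Co²⁺(aq) is reduced, so the Co²⁺/Co couple is the cathode and Cr³⁺/Cr is the anode.
E°cell = −0.28 − (−0.74) = +0.46 V; balancing electrons gives n = 6.
ΔG° = −nFE°cell = −(6)(96485)(+0.46) J/mol = −266 kJ/mol.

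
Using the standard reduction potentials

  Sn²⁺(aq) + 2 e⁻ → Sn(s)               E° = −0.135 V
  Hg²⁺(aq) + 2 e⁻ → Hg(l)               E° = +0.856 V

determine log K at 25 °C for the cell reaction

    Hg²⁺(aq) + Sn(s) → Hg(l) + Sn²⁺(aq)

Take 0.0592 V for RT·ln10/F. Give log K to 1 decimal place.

log K = 33.5

The Hg²⁺/Hg couple is reduced (cathode); E°cell = +0.856 − (−0.135) = +0.991 V with n = 2.
At equilibrium E = 0, so log K = nE°cell / 0.0592 = (2)(+0.991) / 0.0592 = 33.5.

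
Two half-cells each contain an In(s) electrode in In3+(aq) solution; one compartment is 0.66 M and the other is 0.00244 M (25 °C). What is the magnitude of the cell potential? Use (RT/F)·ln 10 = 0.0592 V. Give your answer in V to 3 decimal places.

0.048 V

For a concentration cell E°cell = 0, since both electrodes use the same couple.
The compartment with the higher In3+(aq) concentration (0.66 M) acts as the cathode; ions are reduced there and produced at the dilute (0.00244 M) anode.
With n = 3, Ecell = −(0.0592/3)·log([dilute]/[conc]) = −(0.0592/3)·log(0.00244/0.66) = +0.048 V.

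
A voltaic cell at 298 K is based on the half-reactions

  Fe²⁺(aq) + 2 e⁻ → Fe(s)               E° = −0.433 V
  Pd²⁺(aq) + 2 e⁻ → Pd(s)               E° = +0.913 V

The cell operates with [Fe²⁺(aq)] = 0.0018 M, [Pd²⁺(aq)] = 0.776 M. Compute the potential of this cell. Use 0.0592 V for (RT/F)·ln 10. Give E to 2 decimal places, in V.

The Pd²⁺/Pd couple has the more positive E°, so it is the cathode; Fe²⁺/Fe is the anode.
E°cell = E°cat − E°an = +0.913 − (−0.433) = +1.346 V; n = 2.
Balancing gives Pd²⁺(aq) + Fe(s) → Pd(s) + Fe²⁺(aq); hence Q = [Fe²⁺(aq)] / [Pd²⁺(aq)] = 0.00232 (log Q = −2.635).
By the Nernst equation, E = +1.346 − (0.0592/2)·(−2.635) = +1.42 V.

+1.42 V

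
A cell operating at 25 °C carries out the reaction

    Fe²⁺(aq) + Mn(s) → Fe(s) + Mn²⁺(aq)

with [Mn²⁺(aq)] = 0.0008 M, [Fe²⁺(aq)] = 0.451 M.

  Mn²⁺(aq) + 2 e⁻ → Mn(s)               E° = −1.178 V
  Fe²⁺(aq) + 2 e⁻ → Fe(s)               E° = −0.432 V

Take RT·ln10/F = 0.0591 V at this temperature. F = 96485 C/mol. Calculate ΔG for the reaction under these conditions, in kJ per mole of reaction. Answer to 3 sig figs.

−160 kJ/mol

The standard cell potential is −0.432 − (−1.178) = +0.746 V, with n = 2 electrons in the balanced equation.
Here Q = [Mn²⁺(aq)] / [Fe²⁺(aq)] = 0.00177 (log Q = −2.751), giving E = +0.746 − (0.0591/2)·(−2.751) = +0.8273 V.
Then ΔG = −nFE = −2 × 96485 × +0.8273 J/mol = −160 kJ/mol.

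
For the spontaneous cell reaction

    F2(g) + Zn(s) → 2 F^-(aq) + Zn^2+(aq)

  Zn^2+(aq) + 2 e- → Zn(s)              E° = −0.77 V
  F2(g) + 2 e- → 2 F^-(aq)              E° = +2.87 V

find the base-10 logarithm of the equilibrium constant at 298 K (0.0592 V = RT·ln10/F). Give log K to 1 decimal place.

The F₂/F⁻ couple is reduced (cathode); E°cell = +2.87 − (−0.77) = +3.64 V with n = 2.
At equilibrium E = 0, so log K = nE°cell / 0.0592 = (2)(+3.64) / 0.0592 = 123.0.

log K = 123.0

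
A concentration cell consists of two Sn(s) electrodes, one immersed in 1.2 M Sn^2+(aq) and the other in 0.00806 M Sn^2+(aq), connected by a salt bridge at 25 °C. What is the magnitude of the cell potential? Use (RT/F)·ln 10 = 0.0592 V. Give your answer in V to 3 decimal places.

For a concentration cell E°cell = 0, since both electrodes use the same couple.
The compartment with the higher Sn^2+(aq) concentration (1.2 M) acts as the cathode; ions are reduced there and produced at the dilute (0.00806 M) anode.
With n = 2, Ecell = −(0.0592/2)·log([dilute]/[conc]) = −(0.0592/2)·log(0.00806/1.2) = +0.064 V.

0.064 V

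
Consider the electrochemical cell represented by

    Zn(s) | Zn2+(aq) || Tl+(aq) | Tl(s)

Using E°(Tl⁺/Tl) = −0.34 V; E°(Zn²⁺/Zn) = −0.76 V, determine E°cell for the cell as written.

By convention the left-hand electrode in cell notation is the anode (oxidation) and the right-hand electrode is the cathode (reduction).
E°cell = E°(right) − E°(left) = −0.34 − (−0.76) = +0.42 V.

+0.42 V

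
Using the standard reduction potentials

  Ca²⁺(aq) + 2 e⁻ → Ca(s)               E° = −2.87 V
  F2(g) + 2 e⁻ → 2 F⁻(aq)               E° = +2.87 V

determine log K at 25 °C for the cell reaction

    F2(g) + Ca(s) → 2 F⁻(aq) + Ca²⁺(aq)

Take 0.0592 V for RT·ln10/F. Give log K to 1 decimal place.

The F₂/F⁻ couple is reduced (cathode); E°cell = +2.87 − (−2.87) = +5.74 V with n = 2.
At equilibrium E = 0, so log K = nE°cell / 0.0592 = (2)(+5.74) / 0.0592 = 193.9.

log K = 193.9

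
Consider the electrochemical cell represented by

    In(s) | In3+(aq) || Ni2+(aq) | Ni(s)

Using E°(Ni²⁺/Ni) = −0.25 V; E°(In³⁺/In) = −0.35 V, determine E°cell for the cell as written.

By convention the left-hand electrode in cell notation is the anode (oxidation) and the right-hand electrode is the cathode (reduction).
E°cell = E°(right) − E°(left) = −0.25 − (−0.35) = +0.10 V.

+0.10 V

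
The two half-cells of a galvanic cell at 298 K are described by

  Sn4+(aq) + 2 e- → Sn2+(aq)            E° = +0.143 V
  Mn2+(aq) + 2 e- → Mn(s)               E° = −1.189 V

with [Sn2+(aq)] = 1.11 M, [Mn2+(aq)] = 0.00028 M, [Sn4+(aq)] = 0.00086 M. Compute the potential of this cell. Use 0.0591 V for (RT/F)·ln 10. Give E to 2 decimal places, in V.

+1.35 V

Since E°(Sn⁴⁺/Sn²⁺) > E°(Mn²⁺/Mn), Sn⁴⁺/Sn²⁺ serves as the cathode.
E°cell = E°cat − E°an = +0.143 − (−1.189) = +1.332 V; n = 2.
Balancing gives Sn4+(aq) + Mn(s) → Sn2+(aq) + Mn2+(aq); hence Q = ([Sn2+(aq)]·[Mn2+(aq)]) / [Sn4+(aq)] = 0.361 (log Q = −0.442).
By the Nernst equation, E = +1.332 − (0.0591/2)·(−0.442) = +1.35 V.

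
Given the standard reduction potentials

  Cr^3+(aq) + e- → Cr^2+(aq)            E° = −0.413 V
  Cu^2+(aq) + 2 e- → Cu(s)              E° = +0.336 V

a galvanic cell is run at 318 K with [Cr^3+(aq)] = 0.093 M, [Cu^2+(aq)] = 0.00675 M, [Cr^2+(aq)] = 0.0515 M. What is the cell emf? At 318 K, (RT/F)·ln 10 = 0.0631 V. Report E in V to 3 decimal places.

+0.664 V

Since E°(Cu²⁺/Cu) > E°(Cr³⁺/Cr²⁺), Cu²⁺/Cu serves as the cathode.
E°cell = E°cat − E°an = +0.336 − (−0.413) = +0.749 V; n = 2.
For the overall reaction Cu^2+(aq) + 2 Cr^2+(aq) → Cu(s) + 2 Cr^3+(aq), Q = [Cr^3+(aq)]^2 / ([Cu^2+(aq)]·[Cr^2+(aq)]^2) = 483, giving log Q = 2.684.
Applying E = E° − (RT ln10/nF)·log Q gives +0.749 − (0.0631/2)(2.684) = +0.664 V.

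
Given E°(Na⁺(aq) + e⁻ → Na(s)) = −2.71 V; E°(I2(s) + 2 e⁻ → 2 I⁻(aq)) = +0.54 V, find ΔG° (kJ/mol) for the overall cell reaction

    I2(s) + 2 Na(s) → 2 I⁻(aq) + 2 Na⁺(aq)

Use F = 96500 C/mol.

In the reaction as written I2(s) is reduced, so the I₂/I⁻ couple is the cathode and Na⁺/Na is the anode.
E°cell = +0.54 − (−2.71) = +3.25 V; balancing electrons gives n = 2.
ΔG° = −nFE°cell = −(2)(96500)(+3.25) J/mol = −627 kJ/mol.

−627 kJ/mol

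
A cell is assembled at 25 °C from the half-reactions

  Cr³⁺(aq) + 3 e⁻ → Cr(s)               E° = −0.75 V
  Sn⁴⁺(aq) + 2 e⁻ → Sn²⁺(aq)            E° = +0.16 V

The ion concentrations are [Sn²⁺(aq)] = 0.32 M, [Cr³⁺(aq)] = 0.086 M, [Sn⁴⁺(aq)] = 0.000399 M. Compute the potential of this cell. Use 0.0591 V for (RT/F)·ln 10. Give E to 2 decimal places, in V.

Sn⁴⁺/Sn²⁺ is reduced (cathode, E° = +0.16 V) and Cr³⁺/Cr is oxidized (anode).
E°cell = +0.16 − (−0.75) = +0.91 V, with n = 6 electrons transferred.
The balanced reaction is 3 Sn⁴⁺(aq) + 2 Cr(s) → 3 Sn²⁺(aq) + 2 Cr³⁺(aq), so Q = ([Sn²⁺(aq)]^3·[Cr³⁺(aq)]^2) / [Sn⁴⁺(aq)]^3 = 3.82×10^6 and log Q = 6.582.
E = E° − (0.0591/n)·log Q = +0.91 − (0.0591/6)(6.582) = +0.85 V.

+0.85 V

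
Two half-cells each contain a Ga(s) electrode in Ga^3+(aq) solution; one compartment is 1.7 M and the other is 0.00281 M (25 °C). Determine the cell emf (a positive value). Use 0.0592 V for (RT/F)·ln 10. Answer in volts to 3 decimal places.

For a concentration cell E°cell = 0, since both electrodes use the same couple.
The compartment with the higher Ga^3+(aq) concentration (1.7 M) acts as the cathode; ions are reduced there and produced at the dilute (0.00281 M) anode.
With n = 3, Ecell = −(0.0592/3)·log([dilute]/[conc]) = −(0.0592/3)·log(0.00281/1.7) = +0.055 V.

0.055 V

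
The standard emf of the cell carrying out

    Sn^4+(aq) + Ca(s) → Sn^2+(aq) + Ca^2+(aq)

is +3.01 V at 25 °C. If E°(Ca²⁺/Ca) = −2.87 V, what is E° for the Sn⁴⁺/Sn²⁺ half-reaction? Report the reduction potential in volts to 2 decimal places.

+0.14 V

In the reaction as written the Sn⁴⁺/Sn²⁺ couple is reduced (cathode) and Ca²⁺/Ca is oxidized (anode), so E°cell = E°(Sn⁴⁺/Sn²⁺) − E°(Ca²⁺/Ca).
E°(Sn⁴⁺/Sn²⁺) = E°cell + E°(anode) = +3.01 + (−2.87) = +0.14 V.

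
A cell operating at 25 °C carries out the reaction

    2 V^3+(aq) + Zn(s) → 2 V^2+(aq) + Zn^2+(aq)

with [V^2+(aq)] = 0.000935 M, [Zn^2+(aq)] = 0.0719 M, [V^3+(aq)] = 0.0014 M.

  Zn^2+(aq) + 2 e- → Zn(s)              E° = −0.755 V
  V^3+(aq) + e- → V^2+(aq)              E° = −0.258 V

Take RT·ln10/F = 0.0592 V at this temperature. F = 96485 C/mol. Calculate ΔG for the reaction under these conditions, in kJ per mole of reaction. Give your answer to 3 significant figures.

−104 kJ/mol

With V³⁺/V²⁺ reduced at the cathode, E°cell = −0.258 − (−0.755) = +0.497 V and n = 2.
Here Q = ([V^2+(aq)]^2·[Zn^2+(aq)]) / [V^3+(aq)]^2 = 0.0321 (log Q = −1.494), giving E = +0.497 − (0.0592/2)·(−1.494) = +0.5412 V.
ΔG = −nFE = −(2)(96485)(+0.5412) J/mol = −104 kJ/mol.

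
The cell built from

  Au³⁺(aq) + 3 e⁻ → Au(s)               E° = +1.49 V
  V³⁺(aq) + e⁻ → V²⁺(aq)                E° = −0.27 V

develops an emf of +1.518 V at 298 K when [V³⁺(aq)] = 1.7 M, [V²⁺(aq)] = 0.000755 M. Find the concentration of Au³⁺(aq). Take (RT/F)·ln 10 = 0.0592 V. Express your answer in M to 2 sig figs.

With Au³⁺/Au at the cathode and V³⁺/V²⁺ at the anode, E°cell = +1.49 − (−0.27) = +1.76 V (n = 3).
Since E = E° − (0.0592/n)·log Q, log Q = n(E° − E)/0.0592 = 12.264.
The balanced reaction is Au³⁺(aq) + 3 V²⁺(aq) → Au(s) + 3 V³⁺(aq), so Q = [V³⁺(aq)]^3 / ([Au³⁺(aq)]·[V²⁺(aq)]^3).
Solving for the unknown gives log [Au³⁺(aq)] = −2.206, so [Au³⁺(aq)] ≈ 0.0062 M.

0.0062 M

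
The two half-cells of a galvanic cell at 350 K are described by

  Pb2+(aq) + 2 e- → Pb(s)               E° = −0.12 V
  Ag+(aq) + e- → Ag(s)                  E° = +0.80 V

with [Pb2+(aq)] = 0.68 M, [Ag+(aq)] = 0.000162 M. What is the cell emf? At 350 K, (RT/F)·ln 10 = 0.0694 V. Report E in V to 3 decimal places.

The Ag⁺/Ag couple has the more positive E°, so it is the cathode; Pb²⁺/Pb is the anode.
The standard potential is +0.80 − (−0.12) = +0.92 V and the balanced reaction transfers n = 2 electrons.
The balanced reaction is 2 Ag+(aq) + Pb(s) → 2 Ag(s) + Pb2+(aq), so Q = [Pb2+(aq)] / [Ag+(aq)]^2 = 2.59×10^7 and log Q = 7.413.
Applying E = E° − (RT ln10/nF)·log Q gives +0.92 − (0.0694/2)(7.413) = +0.663 V.

+0.663 V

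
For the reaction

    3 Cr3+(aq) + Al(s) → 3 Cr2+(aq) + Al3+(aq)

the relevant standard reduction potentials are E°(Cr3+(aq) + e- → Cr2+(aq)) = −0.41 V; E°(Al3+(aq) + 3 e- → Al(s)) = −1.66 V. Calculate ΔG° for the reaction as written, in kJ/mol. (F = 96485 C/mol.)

−362 kJ/mol

In the reaction as written Cr3+(aq) is reduced, so the Cr³⁺/Cr²⁺ couple is the cathode and Al³⁺/Al is the anode.
E°cell = −0.41 − (−1.66) = +1.25 V; balancing electrons gives n = 3.
ΔG° = −nFE°cell = −(3)(96485)(+1.25) J/mol = −362 kJ/mol.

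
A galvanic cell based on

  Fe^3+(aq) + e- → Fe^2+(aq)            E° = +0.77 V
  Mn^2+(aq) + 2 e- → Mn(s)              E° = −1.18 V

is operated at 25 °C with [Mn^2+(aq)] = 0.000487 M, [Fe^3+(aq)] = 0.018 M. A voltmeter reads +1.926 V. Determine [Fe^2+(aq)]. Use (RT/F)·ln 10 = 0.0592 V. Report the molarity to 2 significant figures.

The Fe³⁺/Fe²⁺ couple has the larger reduction potential, so it is the cathode: E°cell = +0.77 − (−1.18) = +1.95 V and n = 2.
Rearranging E = E° − (0.0592/n)·log Q gives log Q = 2(+1.95 − (+1.926))/0.0592 = 0.811.
The balanced reaction is 2 Fe^3+(aq) + Mn(s) → 2 Fe^2+(aq) + Mn^2+(aq), so Q = ([Fe^2+(aq)]^2·[Mn^2+(aq)]) / [Fe^3+(aq)]^2.
Isolating [Fe^2+(aq)] in Q = 10^{0.811} yields log [Fe^2+(aq)] = 0.317, i.e. 2.1 M.

2.1 M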